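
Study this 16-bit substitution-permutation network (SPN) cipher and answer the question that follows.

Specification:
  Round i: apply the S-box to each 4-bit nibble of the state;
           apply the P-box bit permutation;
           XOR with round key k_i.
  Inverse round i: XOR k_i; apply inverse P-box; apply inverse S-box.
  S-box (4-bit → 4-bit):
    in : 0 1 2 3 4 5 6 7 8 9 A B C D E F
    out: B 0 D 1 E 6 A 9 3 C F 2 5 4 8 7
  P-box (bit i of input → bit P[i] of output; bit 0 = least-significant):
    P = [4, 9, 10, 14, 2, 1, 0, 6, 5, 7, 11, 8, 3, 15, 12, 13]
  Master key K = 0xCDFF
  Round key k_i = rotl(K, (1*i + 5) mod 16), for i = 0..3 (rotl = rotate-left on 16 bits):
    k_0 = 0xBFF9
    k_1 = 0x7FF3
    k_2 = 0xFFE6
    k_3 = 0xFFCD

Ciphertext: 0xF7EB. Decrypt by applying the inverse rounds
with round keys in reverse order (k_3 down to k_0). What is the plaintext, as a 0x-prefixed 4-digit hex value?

s_0 = ciphertext = 0xF7EB
s_1 = InvRound(s_0, k_3) = 0x1C81
s_2 = InvRound(s_1, k_2) = 0x67A6
s_3 = InvRound(s_2, k_1) = 0xDD23
s_4 = InvRound(s_3, k_0) = 0x7B60

0x7B60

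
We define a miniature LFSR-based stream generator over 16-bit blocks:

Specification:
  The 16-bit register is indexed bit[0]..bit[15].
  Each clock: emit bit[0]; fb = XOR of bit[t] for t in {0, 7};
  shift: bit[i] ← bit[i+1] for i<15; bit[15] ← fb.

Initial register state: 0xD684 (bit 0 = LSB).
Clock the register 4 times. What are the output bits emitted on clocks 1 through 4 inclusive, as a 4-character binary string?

reg_0 = 0xD684
clock 1: out=0, reg = 0xEB42
clock 2: out=0, reg = 0x75A1
clock 3: out=1, reg = 0x3AD0
clock 4: out=0, reg = 0x9D68

0010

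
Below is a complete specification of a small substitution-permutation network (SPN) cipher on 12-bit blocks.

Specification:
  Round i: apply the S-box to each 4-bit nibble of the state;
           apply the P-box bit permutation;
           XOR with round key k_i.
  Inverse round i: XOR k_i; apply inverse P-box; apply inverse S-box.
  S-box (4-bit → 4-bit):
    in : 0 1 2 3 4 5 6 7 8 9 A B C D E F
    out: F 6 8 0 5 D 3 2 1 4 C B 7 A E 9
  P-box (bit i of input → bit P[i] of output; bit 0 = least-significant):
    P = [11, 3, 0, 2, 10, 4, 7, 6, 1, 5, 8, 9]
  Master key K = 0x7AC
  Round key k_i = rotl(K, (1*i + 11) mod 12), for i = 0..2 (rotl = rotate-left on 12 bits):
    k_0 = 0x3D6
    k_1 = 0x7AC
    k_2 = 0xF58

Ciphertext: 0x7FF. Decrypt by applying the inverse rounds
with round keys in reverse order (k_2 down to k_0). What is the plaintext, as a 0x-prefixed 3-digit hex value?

0xB9A

s_0 = ciphertext = 0x7FF
s_1 = InvRound(s_0, k_2) = 0x695
s_2 = InvRound(s_1, k_1) = 0x171
s_3 = InvRound(s_2, k_0) = 0xB9A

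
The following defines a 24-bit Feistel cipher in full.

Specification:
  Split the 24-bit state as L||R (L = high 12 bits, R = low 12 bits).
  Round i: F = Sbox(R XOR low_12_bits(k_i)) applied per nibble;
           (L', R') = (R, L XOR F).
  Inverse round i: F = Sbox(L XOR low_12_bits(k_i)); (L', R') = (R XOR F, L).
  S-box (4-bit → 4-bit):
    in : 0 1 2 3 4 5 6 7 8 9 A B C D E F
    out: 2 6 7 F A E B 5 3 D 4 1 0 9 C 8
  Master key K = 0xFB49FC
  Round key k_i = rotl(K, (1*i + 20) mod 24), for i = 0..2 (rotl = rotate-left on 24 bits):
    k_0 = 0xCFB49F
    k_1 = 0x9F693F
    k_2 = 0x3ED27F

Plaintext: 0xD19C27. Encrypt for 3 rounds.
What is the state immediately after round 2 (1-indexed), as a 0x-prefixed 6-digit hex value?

0xE0A9D9

s_0 = plaintext = 0xD19C27
s_1 = Round(s_0, k_0) = 0xC27E0A
s_2 = Round(s_1, k_1) = 0xE0A9D9
s_3 = Round(s_2, k_2) = 0x9D9F41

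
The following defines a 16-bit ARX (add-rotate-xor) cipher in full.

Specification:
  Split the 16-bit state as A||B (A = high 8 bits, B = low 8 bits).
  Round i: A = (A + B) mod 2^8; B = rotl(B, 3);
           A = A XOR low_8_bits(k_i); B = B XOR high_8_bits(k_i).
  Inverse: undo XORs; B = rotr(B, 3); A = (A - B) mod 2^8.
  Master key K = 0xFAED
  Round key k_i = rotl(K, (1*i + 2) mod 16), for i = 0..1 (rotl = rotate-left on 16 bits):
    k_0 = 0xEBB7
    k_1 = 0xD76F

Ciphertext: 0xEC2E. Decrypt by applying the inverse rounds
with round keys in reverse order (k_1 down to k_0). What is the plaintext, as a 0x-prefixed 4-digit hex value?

0x599A

s_0 = ciphertext = 0xEC2E
s_1 = InvRound(s_0, k_1) = 0x443F
s_2 = InvRound(s_1, k_0) = 0x599A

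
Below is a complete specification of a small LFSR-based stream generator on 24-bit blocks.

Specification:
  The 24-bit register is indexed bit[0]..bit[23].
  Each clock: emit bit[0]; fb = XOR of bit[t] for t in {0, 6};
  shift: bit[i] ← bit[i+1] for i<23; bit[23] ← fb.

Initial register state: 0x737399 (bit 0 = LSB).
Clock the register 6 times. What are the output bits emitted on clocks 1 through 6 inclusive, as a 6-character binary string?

100110

reg_0 = 0x737399
clock 1: out=1, reg = 0xB9B9CC
clock 2: out=0, reg = 0xDCDCE6
clock 3: out=0, reg = 0xEE6E73
clock 4: out=1, reg = 0x773739
clock 5: out=1, reg = 0xBB9B9C
clock 6: out=0, reg = 0x5DCDCE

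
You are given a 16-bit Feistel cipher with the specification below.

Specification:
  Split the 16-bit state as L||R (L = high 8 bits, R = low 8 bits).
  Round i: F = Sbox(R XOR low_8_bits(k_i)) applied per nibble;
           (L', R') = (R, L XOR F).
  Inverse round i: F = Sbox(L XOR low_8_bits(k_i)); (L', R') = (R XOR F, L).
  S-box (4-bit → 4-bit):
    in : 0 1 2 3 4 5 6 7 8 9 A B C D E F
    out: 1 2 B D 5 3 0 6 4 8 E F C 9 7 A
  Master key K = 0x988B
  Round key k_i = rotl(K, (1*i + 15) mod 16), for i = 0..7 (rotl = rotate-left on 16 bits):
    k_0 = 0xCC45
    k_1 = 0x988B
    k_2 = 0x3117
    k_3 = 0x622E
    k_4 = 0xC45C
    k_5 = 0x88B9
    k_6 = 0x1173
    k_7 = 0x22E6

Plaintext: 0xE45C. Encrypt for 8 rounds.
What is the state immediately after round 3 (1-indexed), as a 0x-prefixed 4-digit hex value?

0x0AE5

s_0 = plaintext = 0xE45C
s_1 = Round(s_0, k_0) = 0x5CCC
s_2 = Round(s_1, k_1) = 0xCC0A
s_3 = Round(s_2, k_2) = 0x0AE5
s_4 = Round(s_3, k_3) = 0xE5C5
s_5 = Round(s_4, k_4) = 0xC56D
s_6 = Round(s_5, k_5) = 0x6D50
s_7 = Round(s_6, k_6) = 0x50D0
s_8 = Round(s_7, k_7) = 0xD080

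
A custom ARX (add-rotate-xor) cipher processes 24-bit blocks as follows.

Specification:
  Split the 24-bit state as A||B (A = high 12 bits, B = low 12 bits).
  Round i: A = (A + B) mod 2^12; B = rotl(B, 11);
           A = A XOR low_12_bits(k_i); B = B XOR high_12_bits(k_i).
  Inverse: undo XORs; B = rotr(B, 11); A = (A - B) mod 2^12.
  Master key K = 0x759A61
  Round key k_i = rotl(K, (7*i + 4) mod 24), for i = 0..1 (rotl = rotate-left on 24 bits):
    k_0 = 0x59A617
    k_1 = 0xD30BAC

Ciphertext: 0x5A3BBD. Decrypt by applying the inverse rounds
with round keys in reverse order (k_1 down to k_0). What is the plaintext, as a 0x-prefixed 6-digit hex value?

s_0 = ciphertext = 0x5A3BBD
s_1 = InvRound(s_0, k_1) = 0x0F5D1A
s_2 = InvRound(s_1, k_0) = 0x5E1101

0x5E1101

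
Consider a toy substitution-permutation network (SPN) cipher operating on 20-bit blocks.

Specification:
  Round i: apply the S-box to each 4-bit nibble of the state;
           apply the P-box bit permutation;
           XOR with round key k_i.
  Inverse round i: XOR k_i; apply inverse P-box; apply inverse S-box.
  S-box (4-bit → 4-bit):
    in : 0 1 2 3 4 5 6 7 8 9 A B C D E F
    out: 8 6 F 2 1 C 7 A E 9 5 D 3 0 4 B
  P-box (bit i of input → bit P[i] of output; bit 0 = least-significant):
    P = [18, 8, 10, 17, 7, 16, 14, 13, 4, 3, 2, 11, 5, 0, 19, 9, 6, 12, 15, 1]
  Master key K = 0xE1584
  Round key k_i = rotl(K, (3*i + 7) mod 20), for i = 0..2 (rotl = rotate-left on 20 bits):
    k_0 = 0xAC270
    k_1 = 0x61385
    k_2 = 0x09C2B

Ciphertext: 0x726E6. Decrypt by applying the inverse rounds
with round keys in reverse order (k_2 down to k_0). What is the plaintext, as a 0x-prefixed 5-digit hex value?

s_0 = ciphertext = 0x726E6
s_1 = InvRound(s_0, k_2) = 0x678F9
s_2 = InvRound(s_1, k_1) = 0x49253
s_3 = InvRound(s_2, k_0) = 0x76DE9

0x76DE9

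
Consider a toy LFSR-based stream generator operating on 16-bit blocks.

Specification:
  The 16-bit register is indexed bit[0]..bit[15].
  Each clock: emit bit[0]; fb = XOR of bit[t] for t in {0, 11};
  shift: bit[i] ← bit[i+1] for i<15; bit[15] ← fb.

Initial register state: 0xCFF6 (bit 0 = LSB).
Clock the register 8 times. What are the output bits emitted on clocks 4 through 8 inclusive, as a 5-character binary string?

01111

reg_0 = 0xCFF6
clock 1: out=0, reg = 0xE7FB
clock 2: out=1, reg = 0xF3FD
clock 3: out=1, reg = 0xF9FE
clock 4: out=0, reg = 0xFCFF
clock 5: out=1, reg = 0x7E7F
clock 6: out=1, reg = 0x3F3F
clock 7: out=1, reg = 0x1F9F
clock 8: out=1, reg = 0x0FCF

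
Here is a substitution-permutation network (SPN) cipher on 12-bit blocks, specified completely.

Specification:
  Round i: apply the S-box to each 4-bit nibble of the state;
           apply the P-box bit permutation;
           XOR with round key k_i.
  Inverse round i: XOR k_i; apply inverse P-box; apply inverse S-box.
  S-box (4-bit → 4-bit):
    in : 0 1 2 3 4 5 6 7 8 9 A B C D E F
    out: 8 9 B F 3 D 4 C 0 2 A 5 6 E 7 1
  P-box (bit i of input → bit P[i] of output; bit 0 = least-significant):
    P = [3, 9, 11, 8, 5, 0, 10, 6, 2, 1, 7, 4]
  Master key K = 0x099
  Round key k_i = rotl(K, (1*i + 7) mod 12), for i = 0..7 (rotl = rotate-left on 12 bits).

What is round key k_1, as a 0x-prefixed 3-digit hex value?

K = 0x099
k_0 = rotl(K, (1*0+7) mod 12) = rotl(K, 7) = 0xC84
k_1 = rotl(K, (1*1+7) mod 12) = rotl(K, 8) = 0x909

0x909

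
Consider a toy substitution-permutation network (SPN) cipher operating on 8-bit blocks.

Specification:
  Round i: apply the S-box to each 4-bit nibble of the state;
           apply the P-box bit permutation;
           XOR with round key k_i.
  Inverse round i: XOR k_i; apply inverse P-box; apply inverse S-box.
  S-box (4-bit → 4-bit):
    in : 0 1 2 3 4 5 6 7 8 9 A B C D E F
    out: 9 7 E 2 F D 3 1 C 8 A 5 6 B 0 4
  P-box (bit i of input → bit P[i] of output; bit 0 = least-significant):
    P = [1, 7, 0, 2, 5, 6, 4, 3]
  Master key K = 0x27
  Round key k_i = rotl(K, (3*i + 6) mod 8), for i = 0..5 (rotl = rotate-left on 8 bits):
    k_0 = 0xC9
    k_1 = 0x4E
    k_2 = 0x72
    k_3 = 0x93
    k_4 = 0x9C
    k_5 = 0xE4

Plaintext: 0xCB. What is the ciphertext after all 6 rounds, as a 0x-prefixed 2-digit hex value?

0xF2

s_0 = plaintext = 0xCB
s_1 = Round(s_0, k_0) = 0x9A
s_2 = Round(s_1, k_1) = 0xC2
s_3 = Round(s_2, k_2) = 0xA7
s_4 = Round(s_3, k_3) = 0xD9
s_5 = Round(s_4, k_4) = 0xF0
s_6 = Round(s_5, k_5) = 0xF2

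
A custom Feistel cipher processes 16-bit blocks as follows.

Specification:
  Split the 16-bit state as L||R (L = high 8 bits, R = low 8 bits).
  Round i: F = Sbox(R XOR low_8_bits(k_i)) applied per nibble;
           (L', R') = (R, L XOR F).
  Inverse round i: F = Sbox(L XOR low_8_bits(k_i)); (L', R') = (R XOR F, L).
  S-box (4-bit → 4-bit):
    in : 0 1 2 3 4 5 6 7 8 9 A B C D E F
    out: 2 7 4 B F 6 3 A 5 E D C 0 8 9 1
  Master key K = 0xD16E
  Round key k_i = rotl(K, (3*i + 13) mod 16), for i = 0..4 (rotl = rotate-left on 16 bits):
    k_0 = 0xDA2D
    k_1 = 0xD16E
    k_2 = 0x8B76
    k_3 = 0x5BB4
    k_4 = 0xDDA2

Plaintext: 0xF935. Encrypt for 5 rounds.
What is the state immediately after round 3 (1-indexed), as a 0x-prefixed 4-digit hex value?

0xA106

s_0 = plaintext = 0xF935
s_1 = Round(s_0, k_0) = 0x358C
s_2 = Round(s_1, k_1) = 0x8CA1
s_3 = Round(s_2, k_2) = 0xA106
s_4 = Round(s_3, k_3) = 0x0665
s_5 = Round(s_4, k_4) = 0x650C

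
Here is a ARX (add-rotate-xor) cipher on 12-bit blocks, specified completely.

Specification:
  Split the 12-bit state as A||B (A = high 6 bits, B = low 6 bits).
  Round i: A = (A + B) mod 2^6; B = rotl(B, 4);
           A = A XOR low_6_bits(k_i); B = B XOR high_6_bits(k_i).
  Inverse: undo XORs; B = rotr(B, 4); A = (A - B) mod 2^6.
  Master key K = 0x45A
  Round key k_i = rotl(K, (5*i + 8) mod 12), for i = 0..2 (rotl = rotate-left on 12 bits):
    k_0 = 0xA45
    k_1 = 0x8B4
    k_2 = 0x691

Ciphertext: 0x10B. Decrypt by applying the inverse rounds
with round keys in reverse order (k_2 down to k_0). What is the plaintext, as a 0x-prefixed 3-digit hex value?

s_0 = ciphertext = 0x10B
s_1 = InvRound(s_0, k_2) = 0x405
s_2 = InvRound(s_1, k_1) = 0x19E
s_3 = InvRound(s_2, k_0) = 0x91F

0x91F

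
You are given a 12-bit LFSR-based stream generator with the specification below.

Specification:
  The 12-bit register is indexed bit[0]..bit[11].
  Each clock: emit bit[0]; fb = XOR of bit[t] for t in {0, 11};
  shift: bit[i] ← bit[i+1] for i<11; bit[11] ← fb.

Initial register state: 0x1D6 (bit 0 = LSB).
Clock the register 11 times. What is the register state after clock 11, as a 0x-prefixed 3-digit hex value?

0x164

reg_0 = 0x1D6
clock 1: out=0, reg = 0x0EB
clock 2: out=1, reg = 0x875
clock 3: out=1, reg = 0x43A
clock 4: out=0, reg = 0x21D
clock 5: out=1, reg = 0x90E
clock 6: out=0, reg = 0xC87
clock 7: out=1, reg = 0x643
clock 8: out=1, reg = 0xB21
clock 9: out=1, reg = 0x590
clock 10: out=0, reg = 0x2C8
clock 11: out=0, reg = 0x164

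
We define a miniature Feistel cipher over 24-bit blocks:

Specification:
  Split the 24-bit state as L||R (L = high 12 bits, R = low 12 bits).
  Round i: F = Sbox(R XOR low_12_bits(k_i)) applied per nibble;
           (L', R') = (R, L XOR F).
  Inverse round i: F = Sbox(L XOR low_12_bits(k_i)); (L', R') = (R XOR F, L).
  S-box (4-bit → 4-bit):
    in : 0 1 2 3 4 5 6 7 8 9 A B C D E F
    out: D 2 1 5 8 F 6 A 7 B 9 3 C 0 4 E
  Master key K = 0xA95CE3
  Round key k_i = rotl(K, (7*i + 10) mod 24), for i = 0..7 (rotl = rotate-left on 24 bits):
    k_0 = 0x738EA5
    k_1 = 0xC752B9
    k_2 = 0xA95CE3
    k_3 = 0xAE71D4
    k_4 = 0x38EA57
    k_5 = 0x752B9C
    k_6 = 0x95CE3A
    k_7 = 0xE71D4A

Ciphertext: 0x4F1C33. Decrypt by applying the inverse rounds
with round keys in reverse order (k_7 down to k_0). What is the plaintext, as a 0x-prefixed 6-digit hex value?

s_0 = ciphertext = 0x4F1C33
s_1 = InvRound(s_0, k_7) = 0x7004F1
s_2 = InvRound(s_1, k_6) = 0xFA8700
s_3 = InvRound(s_2, k_5) = 0xF58FA8
s_4 = InvRound(s_3, k_4) = 0x076F58
s_5 = InvRound(s_4, k_3) = 0xDC9076
s_6 = InvRound(s_5, k_2) = 0x26FDC9
s_7 = InvRound(s_6, k_1) = 0x0CF26F
s_8 = InvRound(s_7, k_0) = 0x6060CF

0x6060CF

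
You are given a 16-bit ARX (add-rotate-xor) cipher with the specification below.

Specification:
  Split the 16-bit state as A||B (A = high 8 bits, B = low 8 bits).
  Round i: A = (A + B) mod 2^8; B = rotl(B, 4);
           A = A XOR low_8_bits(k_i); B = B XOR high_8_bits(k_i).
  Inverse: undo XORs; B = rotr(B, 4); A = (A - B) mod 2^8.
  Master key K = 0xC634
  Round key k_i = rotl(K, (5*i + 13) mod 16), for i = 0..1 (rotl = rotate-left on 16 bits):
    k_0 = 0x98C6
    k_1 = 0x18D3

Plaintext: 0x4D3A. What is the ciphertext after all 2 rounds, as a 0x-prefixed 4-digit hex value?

s_0 = plaintext = 0x4D3A
s_1 = Round(s_0, k_0) = 0x413B
s_2 = Round(s_1, k_1) = 0xAFAB

0xAFAB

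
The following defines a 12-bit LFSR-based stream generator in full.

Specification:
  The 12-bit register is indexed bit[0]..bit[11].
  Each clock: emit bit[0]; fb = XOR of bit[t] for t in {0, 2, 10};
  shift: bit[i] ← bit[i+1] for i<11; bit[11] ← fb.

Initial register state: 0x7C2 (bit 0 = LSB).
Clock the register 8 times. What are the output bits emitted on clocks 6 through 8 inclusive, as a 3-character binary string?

011

reg_0 = 0x7C2
clock 1: out=0, reg = 0xBE1
clock 2: out=1, reg = 0xDF0
clock 3: out=0, reg = 0xEF8
clock 4: out=0, reg = 0xF7C
clock 5: out=0, reg = 0x7BE
clock 6: out=0, reg = 0x3DF
clock 7: out=1, reg = 0x1EF
clock 8: out=1, reg = 0x0F7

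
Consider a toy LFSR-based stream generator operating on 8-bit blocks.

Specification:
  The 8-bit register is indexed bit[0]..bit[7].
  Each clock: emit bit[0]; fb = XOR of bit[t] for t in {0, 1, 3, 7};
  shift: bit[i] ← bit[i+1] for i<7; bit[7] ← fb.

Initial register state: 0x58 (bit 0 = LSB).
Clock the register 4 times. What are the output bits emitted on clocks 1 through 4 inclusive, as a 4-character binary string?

reg_0 = 0x58
clock 1: out=0, reg = 0xAC
clock 2: out=0, reg = 0x56
clock 3: out=0, reg = 0xAB
clock 4: out=1, reg = 0x55

0001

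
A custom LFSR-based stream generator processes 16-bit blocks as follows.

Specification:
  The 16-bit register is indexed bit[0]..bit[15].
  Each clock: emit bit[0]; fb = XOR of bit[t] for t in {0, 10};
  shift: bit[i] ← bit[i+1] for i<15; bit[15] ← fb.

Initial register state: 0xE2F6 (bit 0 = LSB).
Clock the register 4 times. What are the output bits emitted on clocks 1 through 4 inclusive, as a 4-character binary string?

0110

reg_0 = 0xE2F6
clock 1: out=0, reg = 0x717B
clock 2: out=1, reg = 0xB8BD
clock 3: out=1, reg = 0xDC5E
clock 4: out=0, reg = 0xEE2F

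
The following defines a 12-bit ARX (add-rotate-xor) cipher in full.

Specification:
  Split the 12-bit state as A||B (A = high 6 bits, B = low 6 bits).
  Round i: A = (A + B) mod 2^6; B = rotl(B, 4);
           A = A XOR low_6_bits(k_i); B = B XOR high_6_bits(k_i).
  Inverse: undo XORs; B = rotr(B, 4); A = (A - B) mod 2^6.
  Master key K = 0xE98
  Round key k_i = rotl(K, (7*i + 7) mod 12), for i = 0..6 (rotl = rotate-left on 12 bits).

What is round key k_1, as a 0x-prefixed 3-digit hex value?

K = 0xE98
k_0 = rotl(K, (7*0+7) mod 12) = rotl(K, 7) = 0xC74
k_1 = rotl(K, (7*1+7) mod 12) = rotl(K, 2) = 0xA63

0xA63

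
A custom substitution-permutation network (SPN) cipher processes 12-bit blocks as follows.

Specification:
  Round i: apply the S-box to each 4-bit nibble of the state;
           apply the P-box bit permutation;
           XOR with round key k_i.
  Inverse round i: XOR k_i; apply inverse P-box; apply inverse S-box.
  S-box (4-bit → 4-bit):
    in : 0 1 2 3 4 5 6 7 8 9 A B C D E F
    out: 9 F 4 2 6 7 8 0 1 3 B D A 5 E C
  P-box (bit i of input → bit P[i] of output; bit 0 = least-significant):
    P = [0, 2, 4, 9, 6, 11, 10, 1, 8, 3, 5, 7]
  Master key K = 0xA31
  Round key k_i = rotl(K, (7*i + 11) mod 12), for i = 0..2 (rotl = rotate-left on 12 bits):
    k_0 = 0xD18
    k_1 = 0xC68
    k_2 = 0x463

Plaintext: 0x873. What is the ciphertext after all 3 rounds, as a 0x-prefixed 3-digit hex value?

0xE01

s_0 = plaintext = 0x873
s_1 = Round(s_0, k_0) = 0xC1C
s_2 = Round(s_1, k_1) = 0x2A6
s_3 = Round(s_2, k_2) = 0xE01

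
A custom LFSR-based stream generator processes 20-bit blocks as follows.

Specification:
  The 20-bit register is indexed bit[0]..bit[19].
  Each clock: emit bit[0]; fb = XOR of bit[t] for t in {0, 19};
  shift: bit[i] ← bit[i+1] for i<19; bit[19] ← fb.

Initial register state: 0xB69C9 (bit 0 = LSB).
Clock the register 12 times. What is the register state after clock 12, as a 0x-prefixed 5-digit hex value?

reg_0 = 0xB69C9
clock 1: out=1, reg = 0x5B4E4
clock 2: out=0, reg = 0x2DA72
clock 3: out=0, reg = 0x16D39
clock 4: out=1, reg = 0x8B69C
clock 5: out=0, reg = 0xC5B4E
clock 6: out=0, reg = 0xE2DA7
clock 7: out=1, reg = 0x716D3
clock 8: out=1, reg = 0xB8B69
clock 9: out=1, reg = 0x5C5B4
clock 10: out=0, reg = 0x2E2DA
clock 11: out=0, reg = 0x1716D
clock 12: out=1, reg = 0x8B8B6

0x8B8B6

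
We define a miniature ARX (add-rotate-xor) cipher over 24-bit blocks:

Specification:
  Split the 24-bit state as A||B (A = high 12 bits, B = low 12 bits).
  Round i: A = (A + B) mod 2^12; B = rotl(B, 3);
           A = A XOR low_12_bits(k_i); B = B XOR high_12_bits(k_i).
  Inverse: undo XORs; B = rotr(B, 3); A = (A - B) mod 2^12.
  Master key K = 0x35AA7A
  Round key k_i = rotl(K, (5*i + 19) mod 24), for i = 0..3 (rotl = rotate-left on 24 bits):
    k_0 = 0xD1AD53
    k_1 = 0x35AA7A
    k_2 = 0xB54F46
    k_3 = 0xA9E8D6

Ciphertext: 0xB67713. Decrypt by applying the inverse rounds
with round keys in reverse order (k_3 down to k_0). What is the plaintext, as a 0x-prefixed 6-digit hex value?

0x375406

s_0 = ciphertext = 0xB67713
s_1 = InvRound(s_0, k_3) = 0x800BB1
s_2 = InvRound(s_1, k_2) = 0xD2AA1C
s_3 = InvRound(s_2, k_1) = 0xA28D28
s_4 = InvRound(s_3, k_0) = 0x375406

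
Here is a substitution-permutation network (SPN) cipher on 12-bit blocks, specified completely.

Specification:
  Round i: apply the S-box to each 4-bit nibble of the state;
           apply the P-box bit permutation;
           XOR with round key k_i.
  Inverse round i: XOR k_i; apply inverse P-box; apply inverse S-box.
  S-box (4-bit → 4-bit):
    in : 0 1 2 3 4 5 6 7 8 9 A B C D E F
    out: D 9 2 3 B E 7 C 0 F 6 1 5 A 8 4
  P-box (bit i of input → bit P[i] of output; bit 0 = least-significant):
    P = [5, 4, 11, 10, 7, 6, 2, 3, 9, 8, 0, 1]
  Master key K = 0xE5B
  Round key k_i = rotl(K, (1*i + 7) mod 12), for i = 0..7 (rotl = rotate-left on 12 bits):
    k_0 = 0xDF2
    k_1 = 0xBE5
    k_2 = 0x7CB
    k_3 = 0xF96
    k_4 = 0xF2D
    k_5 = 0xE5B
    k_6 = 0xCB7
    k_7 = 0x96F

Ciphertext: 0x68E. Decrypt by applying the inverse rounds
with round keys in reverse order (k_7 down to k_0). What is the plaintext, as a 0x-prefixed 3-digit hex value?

0xD78

s_0 = ciphertext = 0x68E
s_1 = InvRound(s_0, k_7) = 0x630
s_2 = InvRound(s_1, k_6) = 0x0CF
s_3 = InvRound(s_2, k_5) = 0xBC5
s_4 = InvRound(s_3, k_4) = 0x841
s_5 = InvRound(s_4, k_3) = 0x96D
s_6 = InvRound(s_5, k_2) = 0x1C0
s_7 = InvRound(s_6, k_1) = 0xCFC
s_8 = InvRound(s_7, k_0) = 0xD78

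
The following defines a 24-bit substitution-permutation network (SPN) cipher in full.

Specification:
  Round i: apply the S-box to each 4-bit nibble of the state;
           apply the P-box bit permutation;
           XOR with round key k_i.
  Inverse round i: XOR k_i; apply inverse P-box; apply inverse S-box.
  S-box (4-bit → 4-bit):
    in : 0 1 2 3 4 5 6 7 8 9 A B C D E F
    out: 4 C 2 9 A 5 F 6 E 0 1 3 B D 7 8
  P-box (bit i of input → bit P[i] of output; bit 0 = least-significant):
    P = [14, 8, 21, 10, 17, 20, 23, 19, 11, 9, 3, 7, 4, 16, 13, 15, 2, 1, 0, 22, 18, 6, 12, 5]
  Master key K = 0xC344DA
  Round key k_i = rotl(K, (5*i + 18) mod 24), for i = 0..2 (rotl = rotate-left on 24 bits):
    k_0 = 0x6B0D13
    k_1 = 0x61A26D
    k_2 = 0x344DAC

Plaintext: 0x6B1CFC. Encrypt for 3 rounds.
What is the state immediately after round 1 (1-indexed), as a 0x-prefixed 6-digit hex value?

s_0 = plaintext = 0x6B1CFC
s_1 = Round(s_0, k_0) = 0x67F2F5
s_2 = Round(s_1, k_1) = 0x4D700E
s_3 = Round(s_2, k_2) = 0xD52CC1

0x67F2F5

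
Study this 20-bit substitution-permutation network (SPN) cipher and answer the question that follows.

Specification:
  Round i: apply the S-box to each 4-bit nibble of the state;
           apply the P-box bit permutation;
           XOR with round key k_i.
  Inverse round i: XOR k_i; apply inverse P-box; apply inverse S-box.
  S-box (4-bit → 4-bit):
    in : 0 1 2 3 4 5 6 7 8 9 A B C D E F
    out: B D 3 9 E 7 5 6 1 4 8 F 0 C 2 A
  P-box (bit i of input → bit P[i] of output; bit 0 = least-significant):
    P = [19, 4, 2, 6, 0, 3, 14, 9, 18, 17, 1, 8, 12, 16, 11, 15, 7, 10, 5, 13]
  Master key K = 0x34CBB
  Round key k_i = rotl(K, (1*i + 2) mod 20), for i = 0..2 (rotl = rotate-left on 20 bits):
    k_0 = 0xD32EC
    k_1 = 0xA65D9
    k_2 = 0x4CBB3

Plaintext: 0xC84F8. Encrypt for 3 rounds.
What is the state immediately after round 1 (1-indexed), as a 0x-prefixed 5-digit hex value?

s_0 = plaintext = 0xC84F8
s_1 = Round(s_0, k_0) = 0x721E6
s_2 = Round(s_1, k_1) = 0x770F7
s_3 = Round(s_2, k_2) = 0x3C48F

0x721E6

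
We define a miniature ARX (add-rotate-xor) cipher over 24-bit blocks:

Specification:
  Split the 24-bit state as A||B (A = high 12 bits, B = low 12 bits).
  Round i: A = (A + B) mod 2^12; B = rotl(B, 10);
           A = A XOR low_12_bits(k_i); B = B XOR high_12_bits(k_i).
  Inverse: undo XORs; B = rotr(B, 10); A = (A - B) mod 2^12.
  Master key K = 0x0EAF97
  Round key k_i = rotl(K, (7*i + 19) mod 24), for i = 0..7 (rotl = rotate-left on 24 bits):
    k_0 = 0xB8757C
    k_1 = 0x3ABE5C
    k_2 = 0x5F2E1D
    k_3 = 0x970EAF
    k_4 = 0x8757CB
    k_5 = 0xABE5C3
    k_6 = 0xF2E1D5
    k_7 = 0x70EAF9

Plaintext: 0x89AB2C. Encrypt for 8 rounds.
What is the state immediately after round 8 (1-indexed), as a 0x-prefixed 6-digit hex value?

s_0 = plaintext = 0x89AB2C
s_1 = Round(s_0, k_0) = 0x6BA94C
s_2 = Round(s_1, k_1) = 0xE5A1F8
s_3 = Round(s_2, k_2) = 0xE4F58C
s_4 = Round(s_3, k_3) = 0xD74813
s_5 = Round(s_4, k_4) = 0x24C671
s_6 = Round(s_5, k_5) = 0xD7EF22
s_7 = Round(s_6, k_6) = 0xD754E6
s_8 = Round(s_7, k_7) = 0x8A2E37

0x8A2E37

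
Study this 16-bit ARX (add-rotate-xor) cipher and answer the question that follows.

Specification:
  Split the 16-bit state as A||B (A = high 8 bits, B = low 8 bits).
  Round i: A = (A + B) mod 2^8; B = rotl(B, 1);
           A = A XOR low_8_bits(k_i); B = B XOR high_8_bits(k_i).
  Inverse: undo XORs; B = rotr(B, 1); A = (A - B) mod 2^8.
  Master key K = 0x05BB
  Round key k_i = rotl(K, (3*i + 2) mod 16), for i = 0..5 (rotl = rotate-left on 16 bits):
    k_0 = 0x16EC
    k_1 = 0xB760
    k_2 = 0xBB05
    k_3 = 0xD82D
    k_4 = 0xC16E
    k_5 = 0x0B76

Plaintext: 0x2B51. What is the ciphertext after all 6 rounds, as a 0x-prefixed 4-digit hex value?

0x74DB

s_0 = plaintext = 0x2B51
s_1 = Round(s_0, k_0) = 0x90B4
s_2 = Round(s_1, k_1) = 0x24DE
s_3 = Round(s_2, k_2) = 0x0706
s_4 = Round(s_3, k_3) = 0x20D4
s_5 = Round(s_4, k_4) = 0x9A68
s_6 = Round(s_5, k_5) = 0x74DB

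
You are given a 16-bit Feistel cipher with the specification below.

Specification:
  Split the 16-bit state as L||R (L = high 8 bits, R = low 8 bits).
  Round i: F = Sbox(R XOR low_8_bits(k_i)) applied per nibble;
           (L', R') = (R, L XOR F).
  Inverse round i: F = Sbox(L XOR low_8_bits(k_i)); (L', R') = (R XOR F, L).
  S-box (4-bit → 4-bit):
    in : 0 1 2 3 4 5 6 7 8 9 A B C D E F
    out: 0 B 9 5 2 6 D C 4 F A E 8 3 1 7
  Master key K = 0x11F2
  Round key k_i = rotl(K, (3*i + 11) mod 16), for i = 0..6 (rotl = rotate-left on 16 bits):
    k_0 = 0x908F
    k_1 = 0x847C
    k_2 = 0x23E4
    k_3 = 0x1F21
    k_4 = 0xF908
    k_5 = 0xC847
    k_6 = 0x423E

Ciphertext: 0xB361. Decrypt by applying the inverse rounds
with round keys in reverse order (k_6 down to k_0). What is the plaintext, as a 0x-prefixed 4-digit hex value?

s_0 = ciphertext = 0xB361
s_1 = InvRound(s_0, k_6) = 0x22B3
s_2 = InvRound(s_1, k_5) = 0x6522
s_3 = InvRound(s_2, k_4) = 0xF165
s_4 = InvRound(s_3, k_3) = 0x55F1
s_5 = InvRound(s_4, k_2) = 0x1A55
s_6 = InvRound(s_5, k_1) = 0x881A
s_7 = InvRound(s_6, k_0) = 0x1688

0x1688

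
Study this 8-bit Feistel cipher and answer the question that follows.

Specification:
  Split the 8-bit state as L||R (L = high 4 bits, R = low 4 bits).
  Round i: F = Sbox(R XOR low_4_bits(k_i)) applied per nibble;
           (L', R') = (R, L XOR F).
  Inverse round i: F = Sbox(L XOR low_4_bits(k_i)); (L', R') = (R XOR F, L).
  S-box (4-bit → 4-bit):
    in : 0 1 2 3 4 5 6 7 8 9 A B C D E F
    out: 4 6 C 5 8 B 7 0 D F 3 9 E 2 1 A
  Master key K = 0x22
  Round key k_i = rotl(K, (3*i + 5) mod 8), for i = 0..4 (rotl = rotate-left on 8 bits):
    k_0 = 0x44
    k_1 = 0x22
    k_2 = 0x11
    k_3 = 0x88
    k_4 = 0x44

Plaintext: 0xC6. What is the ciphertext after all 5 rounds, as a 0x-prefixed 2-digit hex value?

0xC4

s_0 = plaintext = 0xC6
s_1 = Round(s_0, k_0) = 0x60
s_2 = Round(s_1, k_1) = 0x0A
s_3 = Round(s_2, k_2) = 0xA9
s_4 = Round(s_3, k_3) = 0x9C
s_5 = Round(s_4, k_4) = 0xC4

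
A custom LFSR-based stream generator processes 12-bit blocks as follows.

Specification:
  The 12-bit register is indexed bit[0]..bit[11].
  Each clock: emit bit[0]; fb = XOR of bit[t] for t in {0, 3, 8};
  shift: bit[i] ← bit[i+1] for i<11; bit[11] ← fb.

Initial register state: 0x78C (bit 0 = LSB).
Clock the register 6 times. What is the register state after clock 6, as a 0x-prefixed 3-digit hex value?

0x69E

reg_0 = 0x78C
clock 1: out=0, reg = 0x3C6
clock 2: out=0, reg = 0x9E3
clock 3: out=1, reg = 0x4F1
clock 4: out=1, reg = 0xA78
clock 5: out=0, reg = 0xD3C
clock 6: out=0, reg = 0x69E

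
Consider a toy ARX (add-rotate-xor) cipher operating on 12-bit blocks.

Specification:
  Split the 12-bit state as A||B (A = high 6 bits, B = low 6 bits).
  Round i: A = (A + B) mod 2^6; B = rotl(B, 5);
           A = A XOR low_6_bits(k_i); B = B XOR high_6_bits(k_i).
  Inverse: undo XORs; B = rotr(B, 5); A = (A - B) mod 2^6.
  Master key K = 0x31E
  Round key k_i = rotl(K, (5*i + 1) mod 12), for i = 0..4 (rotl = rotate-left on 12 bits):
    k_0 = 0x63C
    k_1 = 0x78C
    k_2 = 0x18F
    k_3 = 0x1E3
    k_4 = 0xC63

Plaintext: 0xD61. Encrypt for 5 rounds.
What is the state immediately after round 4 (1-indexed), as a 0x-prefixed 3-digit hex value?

s_0 = plaintext = 0xD61
s_1 = Round(s_0, k_0) = 0xAA8
s_2 = Round(s_1, k_1) = 0x78A
s_3 = Round(s_2, k_2) = 0x9C3
s_4 = Round(s_3, k_3) = 0x266
s_5 = Round(s_4, k_4) = 0x322

0x266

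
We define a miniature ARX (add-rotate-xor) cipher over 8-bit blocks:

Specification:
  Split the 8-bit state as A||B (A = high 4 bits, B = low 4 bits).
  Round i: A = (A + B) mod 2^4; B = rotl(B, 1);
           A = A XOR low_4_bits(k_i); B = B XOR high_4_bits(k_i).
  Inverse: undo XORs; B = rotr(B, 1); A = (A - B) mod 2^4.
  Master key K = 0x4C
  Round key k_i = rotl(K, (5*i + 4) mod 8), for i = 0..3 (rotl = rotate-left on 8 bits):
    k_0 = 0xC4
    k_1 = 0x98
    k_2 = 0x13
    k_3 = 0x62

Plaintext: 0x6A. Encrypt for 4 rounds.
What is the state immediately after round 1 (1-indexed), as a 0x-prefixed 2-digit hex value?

0x49

s_0 = plaintext = 0x6A
s_1 = Round(s_0, k_0) = 0x49
s_2 = Round(s_1, k_1) = 0x5A
s_3 = Round(s_2, k_2) = 0xC4
s_4 = Round(s_3, k_3) = 0x2E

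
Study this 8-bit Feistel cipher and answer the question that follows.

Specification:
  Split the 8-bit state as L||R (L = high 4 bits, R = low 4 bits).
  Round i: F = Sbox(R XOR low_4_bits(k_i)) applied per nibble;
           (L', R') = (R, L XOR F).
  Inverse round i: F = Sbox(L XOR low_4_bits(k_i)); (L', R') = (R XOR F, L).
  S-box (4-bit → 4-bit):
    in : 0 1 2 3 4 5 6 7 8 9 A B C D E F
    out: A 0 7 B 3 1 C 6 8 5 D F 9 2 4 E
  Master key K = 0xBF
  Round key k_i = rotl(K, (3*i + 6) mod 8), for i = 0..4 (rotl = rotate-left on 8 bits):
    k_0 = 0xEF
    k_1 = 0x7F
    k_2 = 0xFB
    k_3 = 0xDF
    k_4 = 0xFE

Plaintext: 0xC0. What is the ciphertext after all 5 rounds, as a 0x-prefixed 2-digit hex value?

s_0 = plaintext = 0xC0
s_1 = Round(s_0, k_0) = 0x02
s_2 = Round(s_1, k_1) = 0x22
s_3 = Round(s_2, k_2) = 0x27
s_4 = Round(s_3, k_3) = 0x7A
s_5 = Round(s_4, k_4) = 0xA4

0xA4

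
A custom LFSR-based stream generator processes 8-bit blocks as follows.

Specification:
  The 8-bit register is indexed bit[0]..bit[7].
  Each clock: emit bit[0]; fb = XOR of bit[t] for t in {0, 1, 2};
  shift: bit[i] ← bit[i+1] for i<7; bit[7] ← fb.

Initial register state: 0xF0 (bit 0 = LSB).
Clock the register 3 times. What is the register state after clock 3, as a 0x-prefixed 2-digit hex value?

reg_0 = 0xF0
clock 1: out=0, reg = 0x78
clock 2: out=0, reg = 0x3C
clock 3: out=0, reg = 0x9E

0x9E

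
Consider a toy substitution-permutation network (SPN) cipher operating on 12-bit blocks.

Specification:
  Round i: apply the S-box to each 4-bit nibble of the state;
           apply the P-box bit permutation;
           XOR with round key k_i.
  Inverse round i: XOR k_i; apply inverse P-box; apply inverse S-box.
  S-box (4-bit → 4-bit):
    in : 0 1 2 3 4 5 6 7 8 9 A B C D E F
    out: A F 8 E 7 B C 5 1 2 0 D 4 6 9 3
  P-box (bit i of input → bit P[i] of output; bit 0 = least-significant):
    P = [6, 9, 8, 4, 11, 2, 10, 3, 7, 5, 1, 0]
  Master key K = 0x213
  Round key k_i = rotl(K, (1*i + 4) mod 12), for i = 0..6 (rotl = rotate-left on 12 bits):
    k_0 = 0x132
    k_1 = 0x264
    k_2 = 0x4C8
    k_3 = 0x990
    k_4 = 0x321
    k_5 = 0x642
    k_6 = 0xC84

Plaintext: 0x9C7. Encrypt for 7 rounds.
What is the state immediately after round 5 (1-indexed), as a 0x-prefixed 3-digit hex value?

0xC7B

s_0 = plaintext = 0x9C7
s_1 = Round(s_0, k_0) = 0x452
s_2 = Round(s_1, k_1) = 0xADA
s_3 = Round(s_2, k_2) = 0x0CC
s_4 = Round(s_3, k_3) = 0xCB1
s_5 = Round(s_4, k_4) = 0xC7B
s_6 = Round(s_5, k_5) = 0xB10
s_7 = Round(s_6, k_6) = 0x21B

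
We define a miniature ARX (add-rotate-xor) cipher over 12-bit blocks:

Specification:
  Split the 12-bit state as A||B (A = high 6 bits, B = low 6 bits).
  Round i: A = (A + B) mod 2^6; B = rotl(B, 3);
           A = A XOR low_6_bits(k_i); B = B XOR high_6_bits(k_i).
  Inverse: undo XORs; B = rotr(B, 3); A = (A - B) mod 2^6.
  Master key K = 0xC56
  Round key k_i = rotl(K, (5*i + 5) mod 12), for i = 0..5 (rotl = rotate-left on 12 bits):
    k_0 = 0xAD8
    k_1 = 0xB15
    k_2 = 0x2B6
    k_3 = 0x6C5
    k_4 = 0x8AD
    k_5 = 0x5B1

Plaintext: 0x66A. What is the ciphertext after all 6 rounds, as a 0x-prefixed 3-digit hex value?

0x313

s_0 = plaintext = 0x66A
s_1 = Round(s_0, k_0) = 0x6FE
s_2 = Round(s_1, k_1) = 0x31B
s_3 = Round(s_2, k_2) = 0x451
s_4 = Round(s_3, k_3) = 0x9D1
s_5 = Round(s_4, k_4) = 0x568
s_6 = Round(s_5, k_5) = 0x313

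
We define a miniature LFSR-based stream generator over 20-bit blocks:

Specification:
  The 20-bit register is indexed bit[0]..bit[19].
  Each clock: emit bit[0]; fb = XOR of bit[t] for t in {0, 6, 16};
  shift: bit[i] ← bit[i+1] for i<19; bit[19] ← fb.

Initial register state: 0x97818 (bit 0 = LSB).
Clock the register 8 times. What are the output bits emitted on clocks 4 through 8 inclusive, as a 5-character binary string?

reg_0 = 0x97818
clock 1: out=0, reg = 0xCBC0C
clock 2: out=0, reg = 0x65E06
clock 3: out=0, reg = 0x32F03
clock 4: out=1, reg = 0x19781
clock 5: out=1, reg = 0x0CBC0
clock 6: out=0, reg = 0x865E0
clock 7: out=0, reg = 0xC32F0
clock 8: out=0, reg = 0xE1978

11000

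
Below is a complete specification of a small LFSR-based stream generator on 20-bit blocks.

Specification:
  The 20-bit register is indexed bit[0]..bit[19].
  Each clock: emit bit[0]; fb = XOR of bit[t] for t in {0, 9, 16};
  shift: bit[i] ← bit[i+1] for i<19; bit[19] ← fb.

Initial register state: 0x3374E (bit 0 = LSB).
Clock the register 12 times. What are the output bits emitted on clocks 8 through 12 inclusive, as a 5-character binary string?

reg_0 = 0x3374E
clock 1: out=0, reg = 0x19BA7
clock 2: out=1, reg = 0x8CDD3
clock 3: out=1, reg = 0xC66E9
clock 4: out=1, reg = 0x63374
clock 5: out=0, reg = 0xB19BA
clock 6: out=0, reg = 0xD8CDD
clock 7: out=1, reg = 0x6C66E
clock 8: out=0, reg = 0xB6337
clock 9: out=1, reg = 0xDB19B
clock 10: out=1, reg = 0x6D8CD
clock 11: out=1, reg = 0xB6C66
clock 12: out=0, reg = 0xDB633

01110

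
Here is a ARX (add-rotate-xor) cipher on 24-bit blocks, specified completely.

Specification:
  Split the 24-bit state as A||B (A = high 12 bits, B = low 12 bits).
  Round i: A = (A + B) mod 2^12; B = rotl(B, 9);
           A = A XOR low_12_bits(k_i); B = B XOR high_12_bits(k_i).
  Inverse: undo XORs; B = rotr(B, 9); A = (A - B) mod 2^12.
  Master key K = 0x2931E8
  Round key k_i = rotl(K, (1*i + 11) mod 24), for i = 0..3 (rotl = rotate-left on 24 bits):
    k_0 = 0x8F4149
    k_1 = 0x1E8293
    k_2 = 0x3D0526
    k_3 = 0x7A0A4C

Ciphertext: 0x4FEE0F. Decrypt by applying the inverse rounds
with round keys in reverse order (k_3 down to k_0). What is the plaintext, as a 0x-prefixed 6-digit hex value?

0x213476

s_0 = ciphertext = 0x4FEE0F
s_1 = InvRound(s_0, k_3) = 0x136D7C
s_2 = InvRound(s_1, k_2) = 0xEA9567
s_3 = InvRound(s_2, k_1) = 0x7C047A
s_4 = InvRound(s_3, k_0) = 0x213476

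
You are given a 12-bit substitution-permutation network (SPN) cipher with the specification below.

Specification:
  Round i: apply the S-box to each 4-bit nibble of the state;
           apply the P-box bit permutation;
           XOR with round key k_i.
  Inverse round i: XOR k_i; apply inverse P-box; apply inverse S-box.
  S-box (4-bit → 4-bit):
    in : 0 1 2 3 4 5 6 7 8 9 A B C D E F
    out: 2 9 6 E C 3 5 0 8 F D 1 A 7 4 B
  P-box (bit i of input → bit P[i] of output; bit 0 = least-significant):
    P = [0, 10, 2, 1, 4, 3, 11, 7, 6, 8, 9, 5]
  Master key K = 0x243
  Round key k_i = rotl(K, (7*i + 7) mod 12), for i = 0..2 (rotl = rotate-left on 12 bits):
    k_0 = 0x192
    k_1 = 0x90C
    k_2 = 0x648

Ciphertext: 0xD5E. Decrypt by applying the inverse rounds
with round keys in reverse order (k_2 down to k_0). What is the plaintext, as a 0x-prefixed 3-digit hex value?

s_0 = ciphertext = 0xD5E
s_1 = InvRound(s_0, k_2) = 0x264
s_2 = InvRound(s_1, k_1) = 0x927
s_3 = InvRound(s_2, k_0) = 0x8A6

0x8A6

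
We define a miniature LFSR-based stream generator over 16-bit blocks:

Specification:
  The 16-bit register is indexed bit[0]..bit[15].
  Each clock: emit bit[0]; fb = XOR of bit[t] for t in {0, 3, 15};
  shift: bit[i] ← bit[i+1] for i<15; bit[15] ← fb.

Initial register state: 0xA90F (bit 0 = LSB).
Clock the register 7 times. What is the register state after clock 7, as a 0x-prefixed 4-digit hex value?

reg_0 = 0xA90F
clock 1: out=1, reg = 0xD487
clock 2: out=1, reg = 0x6A43
clock 3: out=1, reg = 0xB521
clock 4: out=1, reg = 0x5A90
clock 5: out=0, reg = 0x2D48
clock 6: out=0, reg = 0x96A4
clock 7: out=0, reg = 0xCB52

0xCB52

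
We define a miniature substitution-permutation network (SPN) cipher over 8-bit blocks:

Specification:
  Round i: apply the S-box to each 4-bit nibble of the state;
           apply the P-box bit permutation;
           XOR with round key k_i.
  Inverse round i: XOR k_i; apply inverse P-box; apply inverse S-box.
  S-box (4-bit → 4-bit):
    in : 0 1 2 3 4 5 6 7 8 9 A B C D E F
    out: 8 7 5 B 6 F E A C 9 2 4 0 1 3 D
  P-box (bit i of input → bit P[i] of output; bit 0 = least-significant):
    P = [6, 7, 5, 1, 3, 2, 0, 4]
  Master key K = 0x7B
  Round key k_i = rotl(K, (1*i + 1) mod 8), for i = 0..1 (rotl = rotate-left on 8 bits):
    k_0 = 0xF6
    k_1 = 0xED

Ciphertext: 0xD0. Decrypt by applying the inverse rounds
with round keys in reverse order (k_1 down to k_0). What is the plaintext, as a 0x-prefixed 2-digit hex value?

0x14

s_0 = ciphertext = 0xD0
s_1 = InvRound(s_0, k_1) = 0x5B
s_2 = InvRound(s_1, k_0) = 0x14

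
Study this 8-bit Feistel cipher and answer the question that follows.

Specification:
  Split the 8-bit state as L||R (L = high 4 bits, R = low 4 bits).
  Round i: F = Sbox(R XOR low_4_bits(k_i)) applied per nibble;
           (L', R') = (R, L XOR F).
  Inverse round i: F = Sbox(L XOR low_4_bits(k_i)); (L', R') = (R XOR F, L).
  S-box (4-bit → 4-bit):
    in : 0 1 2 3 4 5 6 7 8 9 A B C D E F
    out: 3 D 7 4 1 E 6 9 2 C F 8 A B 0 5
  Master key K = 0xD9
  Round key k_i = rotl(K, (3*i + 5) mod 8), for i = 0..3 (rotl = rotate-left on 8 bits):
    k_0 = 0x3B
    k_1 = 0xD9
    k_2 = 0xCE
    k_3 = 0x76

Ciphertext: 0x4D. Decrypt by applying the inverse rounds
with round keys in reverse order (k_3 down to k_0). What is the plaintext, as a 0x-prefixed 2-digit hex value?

0xD0

s_0 = ciphertext = 0x4D
s_1 = InvRound(s_0, k_3) = 0xA4
s_2 = InvRound(s_1, k_2) = 0x5A
s_3 = InvRound(s_2, k_1) = 0x05
s_4 = InvRound(s_3, k_0) = 0xD0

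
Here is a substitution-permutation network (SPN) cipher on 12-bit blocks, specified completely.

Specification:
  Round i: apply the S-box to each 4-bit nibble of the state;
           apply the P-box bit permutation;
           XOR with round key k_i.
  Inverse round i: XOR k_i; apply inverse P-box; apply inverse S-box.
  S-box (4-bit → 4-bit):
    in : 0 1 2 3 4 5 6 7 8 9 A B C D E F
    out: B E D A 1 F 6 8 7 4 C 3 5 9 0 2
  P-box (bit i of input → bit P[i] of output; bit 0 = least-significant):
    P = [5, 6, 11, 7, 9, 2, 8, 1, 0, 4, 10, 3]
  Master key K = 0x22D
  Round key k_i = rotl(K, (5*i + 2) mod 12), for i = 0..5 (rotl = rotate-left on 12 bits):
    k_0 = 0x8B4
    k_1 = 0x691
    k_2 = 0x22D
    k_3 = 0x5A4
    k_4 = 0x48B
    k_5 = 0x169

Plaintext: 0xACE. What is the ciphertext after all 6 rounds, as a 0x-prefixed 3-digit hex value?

s_0 = plaintext = 0xACE
s_1 = Round(s_0, k_0) = 0xFBC
s_2 = Round(s_1, k_1) = 0xCA5
s_3 = Round(s_2, k_2) = 0xFCE
s_4 = Round(s_3, k_3) = 0x6B4
s_5 = Round(s_4, k_4) = 0x2BF
s_6 = Round(s_5, k_5) = 0x724

0x724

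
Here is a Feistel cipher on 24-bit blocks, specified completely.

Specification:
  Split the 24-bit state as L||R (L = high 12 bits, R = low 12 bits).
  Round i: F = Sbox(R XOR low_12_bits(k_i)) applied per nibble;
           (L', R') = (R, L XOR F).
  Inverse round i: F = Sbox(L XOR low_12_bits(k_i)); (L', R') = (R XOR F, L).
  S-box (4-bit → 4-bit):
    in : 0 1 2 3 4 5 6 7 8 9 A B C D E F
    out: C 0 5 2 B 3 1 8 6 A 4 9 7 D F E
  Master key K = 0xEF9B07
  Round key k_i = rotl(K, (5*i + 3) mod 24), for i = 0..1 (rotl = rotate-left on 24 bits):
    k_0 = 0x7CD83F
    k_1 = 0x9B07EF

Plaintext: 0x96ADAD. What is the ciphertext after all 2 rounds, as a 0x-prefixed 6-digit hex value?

0xACF0F1

s_0 = plaintext = 0x96ADAD
s_1 = Round(s_0, k_0) = 0xDADACF
s_2 = Round(s_1, k_1) = 0xACF0F1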